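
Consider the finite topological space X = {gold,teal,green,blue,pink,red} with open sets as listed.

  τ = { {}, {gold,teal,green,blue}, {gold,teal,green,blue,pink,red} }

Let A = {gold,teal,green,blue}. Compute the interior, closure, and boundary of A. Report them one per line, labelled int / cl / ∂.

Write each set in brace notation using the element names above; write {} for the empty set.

U open, U⊆A: {}, {gold,teal,green,blue}. int(A) = ⋃ = {gold,teal,green,blue}
X∖A={pink,red}, int(X∖A)={}, hence cl(A)={gold,teal,green,blue,pink,red}
∂A: remove int from cl → {pink,red}

int(A) = {gold,teal,green,blue}
cl(A)  = {gold,teal,green,blue,pink,red}
∂A     = {pink,red}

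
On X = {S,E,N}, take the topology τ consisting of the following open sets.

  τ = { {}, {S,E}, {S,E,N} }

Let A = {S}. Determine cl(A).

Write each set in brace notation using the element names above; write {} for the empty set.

{S,E,N}

X∖A={E,N}, int(X∖A)={}, hence cl(A)={S,E,N}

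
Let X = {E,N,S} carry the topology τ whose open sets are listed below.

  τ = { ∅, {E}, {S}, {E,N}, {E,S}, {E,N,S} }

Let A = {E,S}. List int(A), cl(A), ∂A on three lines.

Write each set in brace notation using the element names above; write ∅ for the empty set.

open subsets of A: ∅, {E}, {S}, {E,S}; so int(A) = {E,S}
closure: X∖int(X∖A) = X∖∅ = {E,N,S}
∂A = {E,N,S} minus {E,S} = {N}

int(A) = {E,S}
cl(A)  = {E,N,S}
∂A     = {N}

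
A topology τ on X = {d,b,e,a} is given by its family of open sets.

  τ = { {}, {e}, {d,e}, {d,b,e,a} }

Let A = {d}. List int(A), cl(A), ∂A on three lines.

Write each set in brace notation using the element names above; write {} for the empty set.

open subsets of A: {}; so int(A) = {}
closure: X∖int(X∖A) = X∖{e} = {d,b,a}
∂A = {d,b,a} minus {} = {d,b,a}

int(A) = {}
cl(A)  = {d,b,a}
∂A     = {d,b,a}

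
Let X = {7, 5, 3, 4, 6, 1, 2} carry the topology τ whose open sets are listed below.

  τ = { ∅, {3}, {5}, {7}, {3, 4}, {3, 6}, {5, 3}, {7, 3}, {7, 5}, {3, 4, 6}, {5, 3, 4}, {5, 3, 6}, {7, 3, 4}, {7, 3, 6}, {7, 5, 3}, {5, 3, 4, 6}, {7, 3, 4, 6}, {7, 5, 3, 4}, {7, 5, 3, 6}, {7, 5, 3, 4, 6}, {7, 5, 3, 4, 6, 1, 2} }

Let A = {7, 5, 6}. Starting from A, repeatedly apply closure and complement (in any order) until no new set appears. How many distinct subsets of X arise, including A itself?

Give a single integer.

8

X∖A={3, 4, 1, 2}, int(X∖A)={3, 4}, hence cl(A)={7, 5, 6, 1, 2}
Orbit (k=closure, c=complement):
  1. A     = {7, 5, 6}
  2. kA    = {7, 5, 6, 1, 2}
  3. cA    = {3, 4, 1, 2}
  4. ckA   = {3, 4}
  5. kcA   = {3, 4, 6, 1, 2}
  6. ckcA  = {7, 5}
  7. kckcA = {7, 5, 1, 2}
  8. ckckcA = {3, 4, 6}
(closed under both — stop)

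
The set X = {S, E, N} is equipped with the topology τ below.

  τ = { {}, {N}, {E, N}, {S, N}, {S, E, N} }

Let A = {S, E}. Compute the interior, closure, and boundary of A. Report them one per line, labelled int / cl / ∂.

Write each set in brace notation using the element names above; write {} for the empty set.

int(A) = {}
cl(A)  = {S, E}
∂A     = {S, E}

interior: largest open inside A is {} (from {})
cl via duality: int({N}) = {N}, so X∖{N} = {S, E}
cl∖int = {S, E}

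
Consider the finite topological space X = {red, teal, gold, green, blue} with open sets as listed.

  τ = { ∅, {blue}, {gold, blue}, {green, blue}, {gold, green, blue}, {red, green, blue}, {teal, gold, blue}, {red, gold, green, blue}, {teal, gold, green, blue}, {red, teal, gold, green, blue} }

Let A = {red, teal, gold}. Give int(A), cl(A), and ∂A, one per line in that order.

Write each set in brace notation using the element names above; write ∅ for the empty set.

open subsets of A: ∅; so int(A) = ∅
closure: X∖int(X∖A) = X∖{green, blue} = {red, teal, gold}
∂A = {red, teal, gold} minus ∅ = {red, teal, gold}

int(A) = ∅
cl(A)  = {red, teal, gold}
∂A     = {red, teal, gold}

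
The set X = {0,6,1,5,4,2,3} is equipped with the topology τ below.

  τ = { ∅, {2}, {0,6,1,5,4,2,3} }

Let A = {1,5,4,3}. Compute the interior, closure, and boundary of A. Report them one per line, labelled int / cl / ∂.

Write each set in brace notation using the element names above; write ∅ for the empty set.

int(A) = ∅
cl(A)  = {0,6,1,5,4,3}
∂A     = {0,6,1,5,4,3}

open subsets of A: ∅; so int(A) = ∅
closure: X∖int(X∖A) = X∖{2} = {0,6,1,5,4,3}
∂A = {0,6,1,5,4,3} minus ∅ = {0,6,1,5,4,3}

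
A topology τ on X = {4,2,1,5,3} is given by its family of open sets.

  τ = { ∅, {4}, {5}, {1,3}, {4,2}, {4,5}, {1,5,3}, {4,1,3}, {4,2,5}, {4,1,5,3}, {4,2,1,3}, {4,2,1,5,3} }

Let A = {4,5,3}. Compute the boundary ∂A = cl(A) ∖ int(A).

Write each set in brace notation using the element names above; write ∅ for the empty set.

U open, U⊆A: ∅, {4}, {5}, {4,5}. int(A) = ⋃ = {4,5}
X∖A={2,1}, int(X∖A)=∅, hence cl(A)={4,2,1,5,3}
∂A: remove int from cl → {2,1,3}

{2,1,3}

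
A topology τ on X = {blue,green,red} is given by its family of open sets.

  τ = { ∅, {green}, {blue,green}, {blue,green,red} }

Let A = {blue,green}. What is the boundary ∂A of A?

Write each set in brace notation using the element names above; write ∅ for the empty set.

interior: largest open inside A is {blue,green} (from ∅, {green}, {blue,green})
cl via duality: int({red}) = ∅, so X∖∅ = {blue,green,red}
cl∖int = {red}

{red}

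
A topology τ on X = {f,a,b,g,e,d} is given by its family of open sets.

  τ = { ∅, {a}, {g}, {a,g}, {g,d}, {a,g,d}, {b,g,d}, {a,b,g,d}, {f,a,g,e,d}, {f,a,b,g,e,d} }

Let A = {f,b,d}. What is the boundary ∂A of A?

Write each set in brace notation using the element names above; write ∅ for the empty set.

{f,b,e,d}

U open, U⊆A: ∅. int(A) = ⋃ = ∅
X∖A={a,g,e}, int(X∖A)={a,g}, hence cl(A)={f,b,e,d}
∂A: remove int from cl → {f,b,e,d}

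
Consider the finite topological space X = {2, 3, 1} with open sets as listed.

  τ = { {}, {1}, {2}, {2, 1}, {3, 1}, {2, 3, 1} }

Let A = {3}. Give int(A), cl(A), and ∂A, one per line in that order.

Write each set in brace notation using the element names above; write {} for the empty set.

interior: largest open inside A is {} (from {})
cl via duality: int({2, 1}) = {2, 1}, so X∖{2, 1} = {3}
cl∖int = {3}

int(A) = {}
cl(A)  = {3}
∂A     = {3}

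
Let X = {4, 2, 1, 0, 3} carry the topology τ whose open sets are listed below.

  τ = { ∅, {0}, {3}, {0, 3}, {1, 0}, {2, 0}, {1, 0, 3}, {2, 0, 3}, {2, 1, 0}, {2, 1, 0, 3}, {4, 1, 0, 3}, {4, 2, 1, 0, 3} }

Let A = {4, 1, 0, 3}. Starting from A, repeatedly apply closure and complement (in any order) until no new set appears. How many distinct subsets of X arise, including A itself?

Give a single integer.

closure: X∖int(X∖A) = X∖∅ = {4, 2, 1, 0, 3}
Let k=closure and c=complement:
  1. A     = {4, 1, 0, 3}
  2. kA    = {4, 2, 1, 0, 3}
  3. cA    = {2}
  4. ckA   = ∅
— saturated at 4

4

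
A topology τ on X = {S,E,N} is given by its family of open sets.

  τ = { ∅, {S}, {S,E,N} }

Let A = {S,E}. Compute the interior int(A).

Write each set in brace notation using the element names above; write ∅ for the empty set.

U open, U⊆A: ∅, {S}. int(A) = ⋃ = {S}

{S}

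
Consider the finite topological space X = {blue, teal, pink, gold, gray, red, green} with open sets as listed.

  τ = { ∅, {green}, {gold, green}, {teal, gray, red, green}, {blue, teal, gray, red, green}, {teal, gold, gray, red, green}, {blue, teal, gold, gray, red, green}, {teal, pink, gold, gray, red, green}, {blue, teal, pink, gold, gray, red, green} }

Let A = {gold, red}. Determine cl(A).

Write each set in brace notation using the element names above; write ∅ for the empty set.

{blue, teal, pink, gold, gray, red}

closure: X∖int(X∖A) = X∖{green} = {blue, teal, pink, gold, gray, red}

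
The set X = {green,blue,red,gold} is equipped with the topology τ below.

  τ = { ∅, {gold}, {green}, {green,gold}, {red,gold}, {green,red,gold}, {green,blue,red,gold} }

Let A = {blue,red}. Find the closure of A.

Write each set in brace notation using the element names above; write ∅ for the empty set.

cl via duality: int({green,gold}) = {green,gold}, so X∖{green,gold} = {blue,red}

{blue,red}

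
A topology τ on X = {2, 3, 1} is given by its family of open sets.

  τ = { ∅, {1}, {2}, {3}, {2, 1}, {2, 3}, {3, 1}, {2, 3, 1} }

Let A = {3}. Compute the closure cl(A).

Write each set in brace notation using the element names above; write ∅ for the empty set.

cl via duality: int({2, 1}) = {2, 1}, so X∖{2, 1} = {3}

{3}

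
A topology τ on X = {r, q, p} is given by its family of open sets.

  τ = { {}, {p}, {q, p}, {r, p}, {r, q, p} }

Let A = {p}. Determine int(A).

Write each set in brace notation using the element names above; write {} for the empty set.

{p}

open subsets of A: {}, {p}; so int(A) = {p}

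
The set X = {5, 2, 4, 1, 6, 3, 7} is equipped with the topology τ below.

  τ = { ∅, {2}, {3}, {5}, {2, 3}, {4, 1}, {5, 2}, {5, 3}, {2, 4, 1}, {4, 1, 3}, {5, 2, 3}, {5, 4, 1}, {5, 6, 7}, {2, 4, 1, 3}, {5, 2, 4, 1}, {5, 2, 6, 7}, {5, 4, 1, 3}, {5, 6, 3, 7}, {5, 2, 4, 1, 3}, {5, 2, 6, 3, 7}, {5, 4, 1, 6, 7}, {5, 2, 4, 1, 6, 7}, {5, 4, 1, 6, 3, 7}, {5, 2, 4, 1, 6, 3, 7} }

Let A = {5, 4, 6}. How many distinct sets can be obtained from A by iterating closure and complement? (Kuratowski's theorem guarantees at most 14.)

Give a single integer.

8

complement {2, 1, 3, 7}; its interior {2, 3}; cl(A) = X∖{2, 3} = {5, 4, 1, 6, 7}
With k = closure, c = complement:
  1. A     = {5, 4, 6}
  2. kA    = {5, 4, 1, 6, 7}
  3. cA    = {2, 1, 3, 7}
  4. ckA   = {2, 3}
  5. kcA   = {2, 4, 1, 6, 3, 7}
  6. ckcA  = {5}
  7. kckcA = {5, 6, 7}
  8. ckckcA = {2, 4, 1, 3}
k, c of each give nothing new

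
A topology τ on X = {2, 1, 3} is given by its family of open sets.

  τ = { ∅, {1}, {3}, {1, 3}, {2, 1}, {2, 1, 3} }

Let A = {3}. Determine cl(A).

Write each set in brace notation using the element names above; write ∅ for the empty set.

{3}

cl via duality: int({2, 1}) = {2, 1}, so X∖{2, 1} = {3}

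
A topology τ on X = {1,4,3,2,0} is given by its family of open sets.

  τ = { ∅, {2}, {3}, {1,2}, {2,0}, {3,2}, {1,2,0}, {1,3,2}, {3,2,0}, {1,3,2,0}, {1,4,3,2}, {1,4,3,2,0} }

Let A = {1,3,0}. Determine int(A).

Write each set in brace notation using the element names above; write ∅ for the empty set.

interior: largest open inside A is {3} (from ∅, {3})

{3}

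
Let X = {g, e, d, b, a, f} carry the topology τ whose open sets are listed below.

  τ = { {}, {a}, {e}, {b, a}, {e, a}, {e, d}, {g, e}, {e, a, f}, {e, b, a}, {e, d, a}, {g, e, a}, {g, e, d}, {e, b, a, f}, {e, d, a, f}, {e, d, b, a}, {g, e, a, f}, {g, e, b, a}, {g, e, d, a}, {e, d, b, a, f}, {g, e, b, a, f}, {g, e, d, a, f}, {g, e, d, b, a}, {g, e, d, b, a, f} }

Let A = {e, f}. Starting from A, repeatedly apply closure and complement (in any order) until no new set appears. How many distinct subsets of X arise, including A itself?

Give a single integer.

cl via duality: int({g, d, b, a}) = {b, a}, so X∖{b, a} = {g, e, d, f}
Write k for closure, c for complement:
  1. A     = {e, f}
  2. kA    = {g, e, d, f}
  3. cA    = {g, d, b, a}
  4. ckA   = {b, a}
  5. kcA   = {g, d, b, a, f}
  6. kckA  = {b, a, f}
  7. ckcA  = {e}
  8. ckckA = {g, e, d}
applying k or c yields no new set

8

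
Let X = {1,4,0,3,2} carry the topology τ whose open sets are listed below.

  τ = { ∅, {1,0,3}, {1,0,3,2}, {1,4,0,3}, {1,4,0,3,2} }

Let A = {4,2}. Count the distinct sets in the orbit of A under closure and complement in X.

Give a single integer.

4

cl via duality: int({1,0,3}) = {1,0,3}, so X∖{1,0,3} = {4,2}
Write k for closure, c for complement:
  1. A     = {4,2}
  2. cA    = {1,0,3}
  3. kcA   = {1,4,0,3,2}
  4. ckcA  = ∅
applying k or c yields no new set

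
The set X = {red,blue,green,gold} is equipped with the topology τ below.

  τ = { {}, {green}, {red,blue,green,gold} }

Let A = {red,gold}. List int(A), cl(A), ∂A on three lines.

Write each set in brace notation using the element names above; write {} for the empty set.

int(A) = {}
cl(A)  = {red,blue,gold}
∂A     = {red,blue,gold}

open subsets of A: {}; so int(A) = {}
closure: X∖int(X∖A) = X∖{green} = {red,blue,gold}
∂A = {red,blue,gold} minus {} = {red,blue,gold}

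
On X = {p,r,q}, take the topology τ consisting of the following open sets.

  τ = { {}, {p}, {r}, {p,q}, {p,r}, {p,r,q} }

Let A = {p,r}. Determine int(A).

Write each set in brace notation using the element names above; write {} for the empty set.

U open, U⊆A: {}, {r}, {p}, {p,r}. int(A) = ⋃ = {p,r}

{p,r}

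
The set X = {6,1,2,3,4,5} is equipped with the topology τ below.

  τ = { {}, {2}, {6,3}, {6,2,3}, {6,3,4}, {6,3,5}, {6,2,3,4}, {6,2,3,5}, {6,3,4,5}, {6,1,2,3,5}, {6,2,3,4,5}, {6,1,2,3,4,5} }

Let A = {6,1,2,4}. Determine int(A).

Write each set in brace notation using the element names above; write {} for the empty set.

open subsets of A: {}, {2}; so int(A) = {2}

{2}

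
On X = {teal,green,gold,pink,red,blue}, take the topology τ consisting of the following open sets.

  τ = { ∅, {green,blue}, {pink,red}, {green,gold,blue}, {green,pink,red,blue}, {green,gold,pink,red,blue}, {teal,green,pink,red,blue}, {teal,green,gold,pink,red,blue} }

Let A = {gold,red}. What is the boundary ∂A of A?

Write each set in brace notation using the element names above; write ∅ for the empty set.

{teal,gold,pink,red}

opens ⊆ A: ∅; union → int = ∅
complement {teal,green,pink,blue}; its interior {green,blue}; cl(A) = X∖{green,blue} = {teal,gold,pink,red}
boundary = {teal,gold,pink,red} ∖ ∅ = {teal,gold,pink,red}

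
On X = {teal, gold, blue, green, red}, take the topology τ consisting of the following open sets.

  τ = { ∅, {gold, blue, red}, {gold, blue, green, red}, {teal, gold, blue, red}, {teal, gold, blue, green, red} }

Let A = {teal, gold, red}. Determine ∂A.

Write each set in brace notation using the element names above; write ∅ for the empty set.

{teal, gold, blue, green, red}

U open, U⊆A: ∅. int(A) = ⋃ = ∅
X∖A={blue, green}, int(X∖A)=∅, hence cl(A)={teal, gold, blue, green, red}
∂A: remove int from cl → {teal, gold, blue, green, red}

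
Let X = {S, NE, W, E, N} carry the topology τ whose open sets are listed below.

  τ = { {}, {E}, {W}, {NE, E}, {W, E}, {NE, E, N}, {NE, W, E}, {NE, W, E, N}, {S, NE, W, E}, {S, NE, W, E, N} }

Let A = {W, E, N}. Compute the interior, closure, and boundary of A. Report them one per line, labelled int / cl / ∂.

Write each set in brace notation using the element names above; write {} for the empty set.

int(A) = {W, E}
cl(A)  = {S, NE, W, E, N}
∂A     = {S, NE, N}

U open, U⊆A: {}, {E}, {W}, {W, E}. int(A) = ⋃ = {W, E}
X∖A={S, NE}, int(X∖A)={}, hence cl(A)={S, NE, W, E, N}
∂A: remove int from cl → {S, NE, N}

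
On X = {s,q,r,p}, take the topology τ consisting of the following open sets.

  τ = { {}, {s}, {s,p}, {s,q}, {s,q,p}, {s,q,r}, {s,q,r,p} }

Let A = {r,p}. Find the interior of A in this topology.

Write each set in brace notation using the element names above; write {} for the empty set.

interior: largest open inside A is {} (from {})

{}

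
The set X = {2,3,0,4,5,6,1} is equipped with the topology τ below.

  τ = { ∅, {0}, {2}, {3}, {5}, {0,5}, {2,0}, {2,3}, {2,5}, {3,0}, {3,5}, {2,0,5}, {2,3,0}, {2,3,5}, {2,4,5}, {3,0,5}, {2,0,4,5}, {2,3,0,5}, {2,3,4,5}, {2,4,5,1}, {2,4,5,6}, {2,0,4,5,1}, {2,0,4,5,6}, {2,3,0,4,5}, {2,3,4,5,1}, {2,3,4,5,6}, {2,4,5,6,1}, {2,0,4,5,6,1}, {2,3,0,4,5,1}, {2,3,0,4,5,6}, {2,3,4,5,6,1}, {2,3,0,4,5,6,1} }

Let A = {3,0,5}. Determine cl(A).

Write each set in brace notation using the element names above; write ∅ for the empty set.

{3,0,4,5,6,1}

cl via duality: int({2,4,6,1}) = {2}, so X∖{2} = {3,0,4,5,6,1}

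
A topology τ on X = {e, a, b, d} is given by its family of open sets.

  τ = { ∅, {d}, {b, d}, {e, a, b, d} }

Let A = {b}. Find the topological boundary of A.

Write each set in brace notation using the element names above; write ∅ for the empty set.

{e, a, b}

open subsets of A: ∅; so int(A) = ∅
closure: X∖int(X∖A) = X∖{d} = {e, a, b}
∂A = {e, a, b} minus ∅ = {e, a, b}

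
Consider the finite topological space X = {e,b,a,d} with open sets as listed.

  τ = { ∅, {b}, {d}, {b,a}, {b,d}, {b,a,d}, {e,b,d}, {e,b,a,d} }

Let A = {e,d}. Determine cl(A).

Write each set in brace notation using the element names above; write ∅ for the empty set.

cl via duality: int({b,a}) = {b,a}, so X∖{b,a} = {e,d}

{e,d}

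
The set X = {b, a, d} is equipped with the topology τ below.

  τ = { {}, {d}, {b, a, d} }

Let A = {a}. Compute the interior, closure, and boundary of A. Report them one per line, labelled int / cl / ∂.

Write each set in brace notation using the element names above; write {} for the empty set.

int(A) = {}
cl(A)  = {b, a}
∂A     = {b, a}

U open, U⊆A: {}. int(A) = ⋃ = {}
X∖A={b, d}, int(X∖A)={d}, hence cl(A)={b, a}
∂A: remove int from cl → {b, a}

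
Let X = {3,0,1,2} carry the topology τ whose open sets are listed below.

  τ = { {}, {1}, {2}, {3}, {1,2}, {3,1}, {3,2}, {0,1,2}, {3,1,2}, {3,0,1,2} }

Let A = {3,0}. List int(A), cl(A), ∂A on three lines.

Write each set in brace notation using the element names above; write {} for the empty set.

int(A) = {3}
cl(A)  = {3,0}
∂A     = {0}

interior: largest open inside A is {3} (from {}, {3})
cl via duality: int({1,2}) = {1,2}, so X∖{1,2} = {3,0}
cl∖int = {0}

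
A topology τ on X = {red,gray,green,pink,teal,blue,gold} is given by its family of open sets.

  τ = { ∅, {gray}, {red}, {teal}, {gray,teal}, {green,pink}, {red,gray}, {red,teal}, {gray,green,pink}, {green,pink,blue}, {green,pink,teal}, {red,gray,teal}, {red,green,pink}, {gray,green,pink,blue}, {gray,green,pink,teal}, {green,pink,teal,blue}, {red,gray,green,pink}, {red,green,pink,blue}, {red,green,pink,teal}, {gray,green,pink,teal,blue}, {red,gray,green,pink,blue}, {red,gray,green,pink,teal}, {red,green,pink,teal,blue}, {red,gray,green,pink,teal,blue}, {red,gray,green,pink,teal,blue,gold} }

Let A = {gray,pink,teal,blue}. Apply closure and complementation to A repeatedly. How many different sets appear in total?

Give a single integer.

complement {red,green,gold}; its interior {red}; cl(A) = X∖{red} = {gray,green,pink,teal,blue,gold}
With k = closure, c = complement:
  1. A     = {gray,pink,teal,blue}
  2. kA    = {gray,green,pink,teal,blue,gold}
  3. cA    = {red,green,gold}
  4. ckA   = {red}
  5. kcA   = {red,green,pink,blue,gold}
  6. kckA  = {red,gold}
  7. ckcA  = {gray,teal}
  8. ckckA = {gray,green,pink,teal,blue}
  9. kckcA = {gray,teal,gold}
  10. ckckcA = {red,green,pink,blue}
k, c of each give nothing new

10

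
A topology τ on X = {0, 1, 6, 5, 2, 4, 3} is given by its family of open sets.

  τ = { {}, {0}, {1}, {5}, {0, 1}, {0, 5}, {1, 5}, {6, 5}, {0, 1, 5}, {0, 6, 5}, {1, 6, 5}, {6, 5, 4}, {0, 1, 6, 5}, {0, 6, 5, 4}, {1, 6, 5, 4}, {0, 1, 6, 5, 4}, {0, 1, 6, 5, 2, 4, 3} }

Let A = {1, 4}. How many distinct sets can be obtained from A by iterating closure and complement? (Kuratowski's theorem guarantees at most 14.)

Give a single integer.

complement {0, 6, 5, 2, 3}; its interior {0, 6, 5}; cl(A) = X∖{0, 6, 5} = {1, 2, 4, 3}
With k = closure, c = complement:
  1. A     = {1, 4}
  2. kA    = {1, 2, 4, 3}
  3. cA    = {0, 6, 5, 2, 3}
  4. ckA   = {0, 6, 5}
  5. kcA   = {0, 6, 5, 2, 4, 3}
  6. ckcA  = {1}
  7. kckcA = {1, 2, 3}
  8. ckckcA = {0, 6, 5, 4}
k, c of each give nothing new

8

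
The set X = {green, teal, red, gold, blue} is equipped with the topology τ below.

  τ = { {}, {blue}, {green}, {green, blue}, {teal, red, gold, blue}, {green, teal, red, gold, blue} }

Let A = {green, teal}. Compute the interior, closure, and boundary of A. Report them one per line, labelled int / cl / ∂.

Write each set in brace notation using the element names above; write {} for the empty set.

opens ⊆ A: {}, {green}; union → int = {green}
complement {red, gold, blue}; its interior {blue}; cl(A) = X∖{blue} = {green, teal, red, gold}
boundary = {green, teal, red, gold} ∖ {green} = {teal, red, gold}

int(A) = {green}
cl(A)  = {green, teal, red, gold}
∂A     = {teal, red, gold}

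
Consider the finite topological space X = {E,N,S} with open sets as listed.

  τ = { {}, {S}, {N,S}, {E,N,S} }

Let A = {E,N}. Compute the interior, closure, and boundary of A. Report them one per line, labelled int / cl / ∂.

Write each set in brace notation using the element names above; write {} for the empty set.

int(A) = {}
cl(A)  = {E,N}
∂A     = {E,N}

open subsets of A: {}; so int(A) = {}
closure: X∖int(X∖A) = X∖{S} = {E,N}
∂A = {E,N} minus {} = {E,N}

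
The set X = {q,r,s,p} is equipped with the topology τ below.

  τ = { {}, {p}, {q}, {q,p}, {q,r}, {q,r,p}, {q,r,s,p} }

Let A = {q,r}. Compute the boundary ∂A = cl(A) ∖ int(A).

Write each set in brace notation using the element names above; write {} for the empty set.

U open, U⊆A: {}, {q}, {q,r}. int(A) = ⋃ = {q,r}
X∖A={s,p}, int(X∖A)={p}, hence cl(A)={q,r,s}
∂A: remove int from cl → {s}

{s}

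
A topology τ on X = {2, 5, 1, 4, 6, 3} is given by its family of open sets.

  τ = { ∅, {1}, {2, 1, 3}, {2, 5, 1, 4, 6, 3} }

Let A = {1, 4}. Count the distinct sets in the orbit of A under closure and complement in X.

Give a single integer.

6

complement {2, 5, 6, 3}; its interior ∅; cl(A) = X∖∅ = {2, 5, 1, 4, 6, 3}
With k = closure, c = complement:
  1. A     = {1, 4}
  2. kA    = {2, 5, 1, 4, 6, 3}
  3. cA    = {2, 5, 6, 3}
  4. ckA   = ∅
  5. kcA   = {2, 5, 4, 6, 3}
  6. ckcA  = {1}
k, c of each give nothing new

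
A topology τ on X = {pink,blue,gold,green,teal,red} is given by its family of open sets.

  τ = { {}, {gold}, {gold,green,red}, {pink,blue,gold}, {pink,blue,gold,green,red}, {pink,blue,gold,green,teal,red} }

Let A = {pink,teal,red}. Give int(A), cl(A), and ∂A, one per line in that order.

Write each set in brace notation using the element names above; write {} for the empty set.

int(A) = {}
cl(A)  = {pink,blue,green,teal,red}
∂A     = {pink,blue,green,teal,red}

open subsets of A: {}; so int(A) = {}
closure: X∖int(X∖A) = X∖{gold} = {pink,blue,green,teal,red}
∂A = {pink,blue,green,teal,red} minus {} = {pink,blue,green,teal,red}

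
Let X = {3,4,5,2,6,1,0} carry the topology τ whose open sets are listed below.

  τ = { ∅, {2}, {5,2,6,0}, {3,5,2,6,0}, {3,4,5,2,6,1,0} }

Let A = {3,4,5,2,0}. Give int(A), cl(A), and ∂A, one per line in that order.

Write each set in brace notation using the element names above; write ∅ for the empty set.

int(A) = {2}
cl(A)  = {3,4,5,2,6,1,0}
∂A     = {3,4,5,6,1,0}

U open, U⊆A: ∅, {2}. int(A) = ⋃ = {2}
X∖A={6,1}, int(X∖A)=∅, hence cl(A)={3,4,5,2,6,1,0}
∂A: remove int from cl → {3,4,5,6,1,0}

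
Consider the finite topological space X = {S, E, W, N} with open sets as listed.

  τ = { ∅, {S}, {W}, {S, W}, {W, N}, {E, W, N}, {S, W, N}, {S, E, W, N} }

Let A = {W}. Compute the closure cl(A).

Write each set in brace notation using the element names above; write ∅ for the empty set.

{E, W, N}

cl via duality: int({S, E, N}) = {S}, so X∖{S} = {E, W, N}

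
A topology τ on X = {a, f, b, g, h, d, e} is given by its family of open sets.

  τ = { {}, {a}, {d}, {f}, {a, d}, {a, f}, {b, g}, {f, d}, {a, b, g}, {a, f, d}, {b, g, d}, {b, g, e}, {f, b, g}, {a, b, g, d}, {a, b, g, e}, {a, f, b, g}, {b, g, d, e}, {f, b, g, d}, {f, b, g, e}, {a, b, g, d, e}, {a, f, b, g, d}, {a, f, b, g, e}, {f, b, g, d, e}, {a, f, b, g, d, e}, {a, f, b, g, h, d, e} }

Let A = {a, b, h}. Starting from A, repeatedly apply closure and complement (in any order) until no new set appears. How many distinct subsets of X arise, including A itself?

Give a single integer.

closure: X∖int(X∖A) = X∖{f, d} = {a, b, g, h, e}
Let k=closure and c=complement:
  1. A     = {a, b, h}
  2. kA    = {a, b, g, h, e}
  3. cA    = {f, g, d, e}
  4. ckA   = {f, d}
  5. kcA   = {f, b, g, h, d, e}
  6. kckA  = {f, h, d}
  7. ckcA  = {a}
  8. ckckA = {a, b, g, e}
  9. kckcA = {a, h}
  10. ckckcA = {f, b, g, d, e}
— saturated at 10

10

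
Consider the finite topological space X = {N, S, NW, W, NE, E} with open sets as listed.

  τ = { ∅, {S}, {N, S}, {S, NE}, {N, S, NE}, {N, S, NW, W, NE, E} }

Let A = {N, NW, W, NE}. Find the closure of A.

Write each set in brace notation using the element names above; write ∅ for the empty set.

{N, NW, W, NE, E}

closure: X∖int(X∖A) = X∖{S} = {N, NW, W, NE, E}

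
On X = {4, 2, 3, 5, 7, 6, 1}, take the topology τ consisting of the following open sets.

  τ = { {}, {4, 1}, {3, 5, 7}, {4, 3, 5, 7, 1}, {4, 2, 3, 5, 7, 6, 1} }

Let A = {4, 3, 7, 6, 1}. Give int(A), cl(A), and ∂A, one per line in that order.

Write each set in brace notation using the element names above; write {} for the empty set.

U open, U⊆A: {}, {4, 1}. int(A) = ⋃ = {4, 1}
X∖A={2, 5}, int(X∖A)={}, hence cl(A)={4, 2, 3, 5, 7, 6, 1}
∂A: remove int from cl → {2, 3, 5, 7, 6}

int(A) = {4, 1}
cl(A)  = {4, 2, 3, 5, 7, 6, 1}
∂A     = {2, 3, 5, 7, 6}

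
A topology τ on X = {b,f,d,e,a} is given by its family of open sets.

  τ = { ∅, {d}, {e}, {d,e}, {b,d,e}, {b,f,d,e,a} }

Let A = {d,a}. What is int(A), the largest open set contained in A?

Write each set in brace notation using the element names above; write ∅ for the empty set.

interior: largest open inside A is {d} (from ∅, {d})

{d}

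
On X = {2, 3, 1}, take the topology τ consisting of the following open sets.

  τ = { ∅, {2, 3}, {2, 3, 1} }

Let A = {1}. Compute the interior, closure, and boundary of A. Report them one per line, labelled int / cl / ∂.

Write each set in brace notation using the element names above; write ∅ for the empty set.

U open, U⊆A: ∅. int(A) = ⋃ = ∅
X∖A={2, 3}, int(X∖A)={2, 3}, hence cl(A)={1}
∂A: remove int from cl → {1}

int(A) = ∅
cl(A)  = {1}
∂A     = {1}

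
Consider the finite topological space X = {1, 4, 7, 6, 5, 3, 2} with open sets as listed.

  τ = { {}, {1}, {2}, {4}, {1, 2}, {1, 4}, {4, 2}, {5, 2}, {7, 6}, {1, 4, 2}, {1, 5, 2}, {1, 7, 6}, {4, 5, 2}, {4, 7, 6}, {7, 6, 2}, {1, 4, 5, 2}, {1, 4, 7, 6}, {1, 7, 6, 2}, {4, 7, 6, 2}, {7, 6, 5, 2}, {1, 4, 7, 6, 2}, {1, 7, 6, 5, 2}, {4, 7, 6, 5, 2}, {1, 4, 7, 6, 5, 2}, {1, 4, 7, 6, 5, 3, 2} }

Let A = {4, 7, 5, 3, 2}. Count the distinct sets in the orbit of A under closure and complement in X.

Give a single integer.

10

closure: X∖int(X∖A) = X∖{1} = {4, 7, 6, 5, 3, 2}
Let k=closure and c=complement:
  1. A     = {4, 7, 5, 3, 2}
  2. kA    = {4, 7, 6, 5, 3, 2}
  3. cA    = {1, 6}
  4. ckA   = {1}
  5. kcA   = {1, 7, 6, 3}
  6. kckA  = {1, 3}
  7. ckcA  = {4, 5, 2}
  8. ckckA = {4, 7, 6, 5, 2}
  9. kckcA = {4, 5, 3, 2}
  10. ckckcA = {1, 7, 6}
— saturated at 10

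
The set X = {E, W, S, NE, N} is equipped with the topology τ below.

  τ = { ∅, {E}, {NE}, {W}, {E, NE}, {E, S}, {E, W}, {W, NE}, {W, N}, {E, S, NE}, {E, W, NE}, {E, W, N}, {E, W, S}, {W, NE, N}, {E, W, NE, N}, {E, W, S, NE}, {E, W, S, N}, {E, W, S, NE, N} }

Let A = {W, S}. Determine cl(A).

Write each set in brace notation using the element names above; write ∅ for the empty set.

complement {E, NE, N}; its interior {E, NE}; cl(A) = X∖{E, NE} = {W, S, N}

{W, S, N}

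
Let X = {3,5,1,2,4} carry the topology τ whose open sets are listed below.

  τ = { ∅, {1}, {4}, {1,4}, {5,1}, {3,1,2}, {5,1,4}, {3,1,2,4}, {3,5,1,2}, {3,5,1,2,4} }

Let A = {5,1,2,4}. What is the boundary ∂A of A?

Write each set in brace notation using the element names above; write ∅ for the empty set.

U open, U⊆A: ∅, {4}, {1}, {5,1}, {1,4}, {5,1,4}. int(A) = ⋃ = {5,1,4}
X∖A={3}, int(X∖A)=∅, hence cl(A)={3,5,1,2,4}
∂A: remove int from cl → {3,2}

{3,2}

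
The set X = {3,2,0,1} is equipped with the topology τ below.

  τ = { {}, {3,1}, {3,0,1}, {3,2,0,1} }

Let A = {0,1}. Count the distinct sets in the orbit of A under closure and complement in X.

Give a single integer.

cl via duality: int({3,2}) = {}, so X∖{} = {3,2,0,1}
Write k for closure, c for complement:
  1. A     = {0,1}
  2. kA    = {3,2,0,1}
  3. cA    = {3,2}
  4. ckA   = {}
applying k or c yields no new set

4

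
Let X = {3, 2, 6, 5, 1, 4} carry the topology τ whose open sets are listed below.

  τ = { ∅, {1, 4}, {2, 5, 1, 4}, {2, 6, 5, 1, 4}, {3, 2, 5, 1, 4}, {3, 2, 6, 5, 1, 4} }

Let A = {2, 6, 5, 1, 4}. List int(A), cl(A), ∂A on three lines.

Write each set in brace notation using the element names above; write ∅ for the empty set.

int(A) = {2, 6, 5, 1, 4}
cl(A)  = {3, 2, 6, 5, 1, 4}
∂A     = {3}

interior: largest open inside A is {2, 6, 5, 1, 4} (from ∅, {1, 4}, {2, 5, 1, 4}, {2, 6, 5, 1, 4})
cl via duality: int({3}) = ∅, so X∖∅ = {3, 2, 6, 5, 1, 4}
cl∖int = {3}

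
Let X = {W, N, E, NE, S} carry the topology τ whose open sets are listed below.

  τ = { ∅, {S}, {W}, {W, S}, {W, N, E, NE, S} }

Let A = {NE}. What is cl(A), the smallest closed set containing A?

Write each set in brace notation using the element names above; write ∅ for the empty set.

cl via duality: int({W, N, E, S}) = {W, S}, so X∖{W, S} = {N, E, NE}

{N, E, NE}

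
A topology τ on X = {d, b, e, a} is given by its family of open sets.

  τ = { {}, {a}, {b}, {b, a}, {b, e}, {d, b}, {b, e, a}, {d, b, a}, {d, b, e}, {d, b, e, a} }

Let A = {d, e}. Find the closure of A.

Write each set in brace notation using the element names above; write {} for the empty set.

X∖A={b, a}, int(X∖A)={b, a}, hence cl(A)={d, e}

{d, e}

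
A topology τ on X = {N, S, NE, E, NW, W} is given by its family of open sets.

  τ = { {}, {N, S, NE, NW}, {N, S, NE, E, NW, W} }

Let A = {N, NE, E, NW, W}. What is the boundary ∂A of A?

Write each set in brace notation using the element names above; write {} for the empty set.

U open, U⊆A: {}. int(A) = ⋃ = {}
X∖A={S}, int(X∖A)={}, hence cl(A)={N, S, NE, E, NW, W}
∂A: remove int from cl → {N, S, NE, E, NW, W}

{N, S, NE, E, NW, W}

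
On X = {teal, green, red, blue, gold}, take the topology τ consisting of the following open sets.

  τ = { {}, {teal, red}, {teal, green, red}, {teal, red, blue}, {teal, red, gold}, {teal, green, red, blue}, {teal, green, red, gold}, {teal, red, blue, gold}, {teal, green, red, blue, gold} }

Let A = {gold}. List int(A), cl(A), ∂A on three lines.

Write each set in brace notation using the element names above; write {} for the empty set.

open subsets of A: {}; so int(A) = {}
closure: X∖int(X∖A) = X∖{teal, green, red, blue} = {gold}
∂A = {gold} minus {} = {gold}

int(A) = {}
cl(A)  = {gold}
∂A     = {gold}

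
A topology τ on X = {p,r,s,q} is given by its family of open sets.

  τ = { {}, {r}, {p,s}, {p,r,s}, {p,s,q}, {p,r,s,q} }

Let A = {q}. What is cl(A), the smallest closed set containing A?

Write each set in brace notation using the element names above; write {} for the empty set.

closure: X∖int(X∖A) = X∖{p,r,s} = {q}

{q}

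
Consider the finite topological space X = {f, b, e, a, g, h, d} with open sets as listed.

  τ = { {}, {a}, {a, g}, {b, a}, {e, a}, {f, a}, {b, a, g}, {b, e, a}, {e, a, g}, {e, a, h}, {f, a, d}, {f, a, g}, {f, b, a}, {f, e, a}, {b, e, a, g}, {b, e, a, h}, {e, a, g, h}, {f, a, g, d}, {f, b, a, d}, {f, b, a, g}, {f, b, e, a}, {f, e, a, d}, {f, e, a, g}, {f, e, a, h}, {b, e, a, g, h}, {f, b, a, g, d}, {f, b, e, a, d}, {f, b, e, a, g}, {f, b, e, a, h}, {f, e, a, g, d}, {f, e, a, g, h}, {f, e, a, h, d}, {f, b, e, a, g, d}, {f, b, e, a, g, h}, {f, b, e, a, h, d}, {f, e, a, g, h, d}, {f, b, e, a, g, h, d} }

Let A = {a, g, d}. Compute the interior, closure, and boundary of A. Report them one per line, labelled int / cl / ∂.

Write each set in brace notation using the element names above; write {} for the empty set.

interior: largest open inside A is {a, g} (from {}, {a}, {a, g})
cl via duality: int({f, b, e, h}) = {}, so X∖{} = {f, b, e, a, g, h, d}
cl∖int = {f, b, e, h, d}

int(A) = {a, g}
cl(A)  = {f, b, e, a, g, h, d}
∂A     = {f, b, e, h, d}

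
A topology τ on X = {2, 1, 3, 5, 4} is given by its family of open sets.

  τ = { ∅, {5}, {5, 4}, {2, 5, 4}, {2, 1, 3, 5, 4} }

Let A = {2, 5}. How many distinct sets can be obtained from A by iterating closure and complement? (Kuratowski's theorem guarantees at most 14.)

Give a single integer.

6

cl via duality: int({1, 3, 4}) = ∅, so X∖∅ = {2, 1, 3, 5, 4}
Write k for closure, c for complement:
  1. A     = {2, 5}
  2. kA    = {2, 1, 3, 5, 4}
  3. cA    = {1, 3, 4}
  4. ckA   = ∅
  5. kcA   = {2, 1, 3, 4}
  6. ckcA  = {5}
applying k or c yields no new set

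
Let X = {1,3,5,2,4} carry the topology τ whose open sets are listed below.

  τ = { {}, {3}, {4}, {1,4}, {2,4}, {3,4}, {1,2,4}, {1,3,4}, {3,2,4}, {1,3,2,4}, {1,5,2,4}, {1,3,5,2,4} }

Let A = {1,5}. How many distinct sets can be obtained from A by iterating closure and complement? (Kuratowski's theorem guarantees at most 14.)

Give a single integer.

4

cl via duality: int({3,2,4}) = {3,2,4}, so X∖{3,2,4} = {1,5}
Write k for closure, c for complement:
  1. A     = {1,5}
  2. cA    = {3,2,4}
  3. kcA   = {1,3,5,2,4}
  4. ckcA  = {}
applying k or c yields no new set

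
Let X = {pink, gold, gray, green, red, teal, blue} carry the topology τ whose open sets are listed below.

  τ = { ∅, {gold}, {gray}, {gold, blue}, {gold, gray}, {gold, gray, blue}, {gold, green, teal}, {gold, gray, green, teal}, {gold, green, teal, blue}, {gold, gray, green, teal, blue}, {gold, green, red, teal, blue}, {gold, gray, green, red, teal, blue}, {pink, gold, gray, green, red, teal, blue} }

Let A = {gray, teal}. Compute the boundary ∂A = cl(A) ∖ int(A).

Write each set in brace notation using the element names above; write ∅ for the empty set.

{pink, green, red, teal}

open subsets of A: ∅, {gray}; so int(A) = {gray}
closure: X∖int(X∖A) = X∖{gold, blue} = {pink, gray, green, red, teal}
∂A = {pink, gray, green, red, teal} minus {gray} = {pink, green, red, teal}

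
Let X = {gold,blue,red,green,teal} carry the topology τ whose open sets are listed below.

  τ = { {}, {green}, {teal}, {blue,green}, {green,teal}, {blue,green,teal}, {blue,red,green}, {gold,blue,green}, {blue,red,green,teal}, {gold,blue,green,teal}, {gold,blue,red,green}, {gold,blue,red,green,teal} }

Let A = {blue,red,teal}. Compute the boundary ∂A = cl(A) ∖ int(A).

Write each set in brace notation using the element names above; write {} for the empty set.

interior: largest open inside A is {teal} (from {}, {teal})
cl via duality: int({gold,green}) = {green}, so X∖{green} = {gold,blue,red,teal}
cl∖int = {gold,blue,red}

{gold,blue,red}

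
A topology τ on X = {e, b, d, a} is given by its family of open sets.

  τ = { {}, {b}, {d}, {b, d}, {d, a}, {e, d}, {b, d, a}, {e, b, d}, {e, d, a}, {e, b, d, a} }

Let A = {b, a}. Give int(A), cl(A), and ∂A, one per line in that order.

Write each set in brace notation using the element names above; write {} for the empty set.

int(A) = {b}
cl(A)  = {b, a}
∂A     = {a}

opens ⊆ A: {}, {b}; union → int = {b}
complement {e, d}; its interior {e, d}; cl(A) = X∖{e, d} = {b, a}
boundary = {b, a} ∖ {b} = {a}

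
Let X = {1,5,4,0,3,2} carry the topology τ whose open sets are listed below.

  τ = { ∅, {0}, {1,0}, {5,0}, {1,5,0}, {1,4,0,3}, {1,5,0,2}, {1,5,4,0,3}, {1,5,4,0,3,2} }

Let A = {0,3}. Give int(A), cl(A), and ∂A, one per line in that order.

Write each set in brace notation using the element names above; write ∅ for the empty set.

int(A) = {0}
cl(A)  = {1,5,4,0,3,2}
∂A     = {1,5,4,3,2}

open subsets of A: ∅, {0}; so int(A) = {0}
closure: X∖int(X∖A) = X∖∅ = {1,5,4,0,3,2}
∂A = {1,5,4,0,3,2} minus {0} = {1,5,4,3,2}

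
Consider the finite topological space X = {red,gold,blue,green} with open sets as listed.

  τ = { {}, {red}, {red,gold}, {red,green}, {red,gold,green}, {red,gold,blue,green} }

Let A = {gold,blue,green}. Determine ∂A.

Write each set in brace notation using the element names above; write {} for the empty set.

opens ⊆ A: {}; union → int = {}
complement {red}; its interior {red}; cl(A) = X∖{red} = {gold,blue,green}
boundary = {gold,blue,green} ∖ {} = {gold,blue,green}

{gold,blue,green}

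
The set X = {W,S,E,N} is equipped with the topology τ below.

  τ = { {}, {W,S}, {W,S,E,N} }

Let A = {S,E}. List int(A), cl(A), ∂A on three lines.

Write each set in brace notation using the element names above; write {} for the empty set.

U open, U⊆A: {}. int(A) = ⋃ = {}
X∖A={W,N}, int(X∖A)={}, hence cl(A)={W,S,E,N}
∂A: remove int from cl → {W,S,E,N}

int(A) = {}
cl(A)  = {W,S,E,N}
∂A     = {W,S,E,N}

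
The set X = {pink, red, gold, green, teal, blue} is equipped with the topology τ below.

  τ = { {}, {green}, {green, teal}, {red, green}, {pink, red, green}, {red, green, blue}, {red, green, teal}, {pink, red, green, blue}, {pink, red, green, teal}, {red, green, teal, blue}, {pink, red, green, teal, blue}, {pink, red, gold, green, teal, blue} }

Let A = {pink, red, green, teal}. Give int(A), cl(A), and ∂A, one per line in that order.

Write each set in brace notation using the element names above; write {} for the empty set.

int(A) = {pink, red, green, teal}
cl(A)  = {pink, red, gold, green, teal, blue}
∂A     = {gold, blue}

U open, U⊆A: {}, {green}, {green, teal}, {red, green}, {red, green, teal}, {pink, red, green}, {pink, red, green, teal}. int(A) = ⋃ = {pink, red, green, teal}
X∖A={gold, blue}, int(X∖A)={}, hence cl(A)={pink, red, gold, green, teal, blue}
∂A: remove int from cl → {gold, blue}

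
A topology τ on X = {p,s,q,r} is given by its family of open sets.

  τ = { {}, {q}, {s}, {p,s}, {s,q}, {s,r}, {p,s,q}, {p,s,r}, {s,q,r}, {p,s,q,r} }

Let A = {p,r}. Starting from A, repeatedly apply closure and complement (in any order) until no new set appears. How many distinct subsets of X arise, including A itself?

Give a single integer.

cl via duality: int({s,q}) = {s,q}, so X∖{s,q} = {p,r}
Write k for closure, c for complement:
  1. A     = {p,r}
  2. cA    = {s,q}
  3. kcA   = {p,s,q,r}
  4. ckcA  = {}
applying k or c yields no new set

4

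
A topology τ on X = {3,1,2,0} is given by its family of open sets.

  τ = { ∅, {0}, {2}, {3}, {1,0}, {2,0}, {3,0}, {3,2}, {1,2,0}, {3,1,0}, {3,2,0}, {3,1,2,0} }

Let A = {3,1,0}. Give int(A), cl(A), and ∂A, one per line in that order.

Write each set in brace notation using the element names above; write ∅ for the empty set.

int(A) = {3,1,0}
cl(A)  = {3,1,0}
∂A     = ∅

opens ⊆ A: ∅, {0}, {3}, {3,0}, {1,0}, {3,1,0}; union → int = {3,1,0}
complement {2}; its interior {2}; cl(A) = X∖{2} = {3,1,0}
boundary = {3,1,0} ∖ {3,1,0} = ∅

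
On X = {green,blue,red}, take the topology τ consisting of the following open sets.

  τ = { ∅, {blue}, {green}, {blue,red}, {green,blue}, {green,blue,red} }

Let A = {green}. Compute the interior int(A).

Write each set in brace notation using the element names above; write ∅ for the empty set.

{green}

U open, U⊆A: ∅, {green}. int(A) = ⋃ = {green}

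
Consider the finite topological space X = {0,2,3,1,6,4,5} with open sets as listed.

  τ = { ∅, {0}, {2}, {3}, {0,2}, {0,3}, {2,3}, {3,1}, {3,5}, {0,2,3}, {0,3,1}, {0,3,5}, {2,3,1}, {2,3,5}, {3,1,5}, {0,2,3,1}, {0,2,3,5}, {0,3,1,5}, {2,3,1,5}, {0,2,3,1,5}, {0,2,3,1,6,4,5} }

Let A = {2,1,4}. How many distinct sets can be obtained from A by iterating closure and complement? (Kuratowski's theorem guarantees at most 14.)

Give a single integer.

closure: X∖int(X∖A) = X∖{0,3,5} = {2,1,6,4}
Let k=closure and c=complement:
  1. A     = {2,1,4}
  2. kA    = {2,1,6,4}
  3. cA    = {0,3,6,5}
  4. ckA   = {0,3,5}
  5. kcA   = {0,3,1,6,4,5}
  6. ckcA  = {2}
  7. kckcA = {2,6,4}
  8. ckckcA = {0,3,1,5}
— saturated at 8

8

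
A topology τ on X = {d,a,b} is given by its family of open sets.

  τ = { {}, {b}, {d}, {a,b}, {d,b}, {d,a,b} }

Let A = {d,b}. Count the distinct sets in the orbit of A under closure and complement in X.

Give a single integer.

4

complement {a}; its interior {}; cl(A) = X∖{} = {d,a,b}
With k = closure, c = complement:
  1. A     = {d,b}
  2. kA    = {d,a,b}
  3. cA    = {a}
  4. ckA   = {}
k, c of each give nothing new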